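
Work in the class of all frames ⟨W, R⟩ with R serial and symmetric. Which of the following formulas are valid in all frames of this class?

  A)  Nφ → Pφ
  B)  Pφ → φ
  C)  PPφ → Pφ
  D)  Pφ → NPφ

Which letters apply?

(A) axiom D: valid iff R is serial. Every such R is serial — valid.
(B) Pφ → φ is the converse of T; it holds exactly when R ⊆ identity. Such an R need not be a subset of the identity — not valid.
(C) PPφ → Pφ is the dual of axiom 4, which corresponds to transitivity. Such an R need not be transitive — not valid.
(D) Pφ → NPφ (axiom 5) characterises the euclidean frames. Such an R need not be euclidean — not valid.

A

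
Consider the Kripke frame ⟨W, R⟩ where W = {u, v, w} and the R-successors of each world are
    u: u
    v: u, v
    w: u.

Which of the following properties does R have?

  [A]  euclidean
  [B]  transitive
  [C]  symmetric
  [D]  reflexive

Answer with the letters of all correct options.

(A) not euclidean: v R u and v R v but not u R v.
(B) transitive: R is closed under composition.
(C) not symmetric: v R u but not u R v.
(D) not reflexive: not w R w.

B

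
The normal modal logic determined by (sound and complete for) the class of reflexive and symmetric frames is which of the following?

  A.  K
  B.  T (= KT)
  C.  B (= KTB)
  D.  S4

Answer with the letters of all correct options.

(A) K is determined by the class of arbitrary frames.
(B) T (= KT) is determined by the class of reflexive frames.
(C) B (= KTB) is determined by exactly this class.
(D) S4 is determined by the class of reflexive and transitive frames.

C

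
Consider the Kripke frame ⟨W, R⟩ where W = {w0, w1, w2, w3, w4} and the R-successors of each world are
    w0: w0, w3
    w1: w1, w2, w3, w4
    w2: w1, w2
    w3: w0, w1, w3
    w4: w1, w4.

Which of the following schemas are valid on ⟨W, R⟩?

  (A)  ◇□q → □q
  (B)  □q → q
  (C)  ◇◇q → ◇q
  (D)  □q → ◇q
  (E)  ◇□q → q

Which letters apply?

R is reflexive: each world relates to itself.
R is symmetric: every R-edge is matched by its reverse.
R is not transitive: w0 R w3 and w3 R w1 but not w0 R w1.
R is not euclidean: w1 R w2 and w1 R w3 but not w2 R w3.
R is serial: every world has an R-successor.
(A) the dual of axiom 5: valid iff R is euclidean. R is not euclidean — not valid.
(B) axiom T: valid iff R is reflexive. R is reflexive — valid.
(C) ◇◇q → ◇q (the dual of axiom 4) characterises the transitive frames. R is not transitive — not valid.
(D) □q → ◇q is axiom D, which corresponds to seriality. R is serial — valid.
(E) ◇□q → q is the dual of axiom B, which corresponds to symmetry. R is symmetric — valid.

B, D, E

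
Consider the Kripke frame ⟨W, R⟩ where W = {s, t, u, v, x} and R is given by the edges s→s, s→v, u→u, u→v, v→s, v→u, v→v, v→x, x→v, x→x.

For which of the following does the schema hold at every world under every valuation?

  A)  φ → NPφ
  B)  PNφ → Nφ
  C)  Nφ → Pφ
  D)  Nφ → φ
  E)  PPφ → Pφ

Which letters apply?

R is not reflexive: not t R t.
R is symmetric: every R-edge is matched by its reverse.
R is not transitive: s R v and v R u but not s R u.
R is not euclidean: v R s and v R u but not s R u.
R is not serial: t has no R-successor.
(A) φ → NPφ is axiom B; it is valid on a frame exactly when R is symmetric. R is symmetric, so valid.
(B) PNφ → Nφ is the dual of axiom 5, which corresponds to the euclidean property. R is not euclidean — not valid.
(C) Nφ → Pφ is axiom D; it is valid on a frame exactly when R is serial. R is not serial, so not valid.
(D) Nφ → φ (axiom T) characterises the reflexive frames. R is not reflexive — not valid.
(E) PPφ → Pφ (the dual of axiom 4) characterises the transitive frames. R is not transitive — not valid.

A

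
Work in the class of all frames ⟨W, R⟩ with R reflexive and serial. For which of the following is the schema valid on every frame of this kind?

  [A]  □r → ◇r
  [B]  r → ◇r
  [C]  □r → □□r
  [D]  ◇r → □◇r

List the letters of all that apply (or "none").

A, B

(A) □r → ◇r is axiom D; it is valid on a frame exactly when R is serial. Every such R is serial, so valid.
(B) the dual of axiom T: valid iff R is reflexive. Every such R is reflexive — valid.
(C) axiom 4: valid iff R is transitive. Such an R need not be transitive — not valid.
(D) axiom 5: valid iff R is euclidean. Such an R need not be euclidean — not valid.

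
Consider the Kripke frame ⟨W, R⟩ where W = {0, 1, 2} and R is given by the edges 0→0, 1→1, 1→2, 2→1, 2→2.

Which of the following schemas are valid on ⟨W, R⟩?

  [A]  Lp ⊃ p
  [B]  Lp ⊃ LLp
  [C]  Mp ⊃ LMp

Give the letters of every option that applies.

A, B, C

R is reflexive: each world relates to itself.
R is transitive: R is closed under composition.
R is euclidean: any two R-successors of the same world are R-related.
(A) Lp ⊃ p (axiom T) characterises the reflexive frames. R is reflexive — valid.
(B) axiom 4: valid iff R is transitive. R is transitive — valid.
(C) axiom 5: valid iff R is euclidean. R is euclidean — valid.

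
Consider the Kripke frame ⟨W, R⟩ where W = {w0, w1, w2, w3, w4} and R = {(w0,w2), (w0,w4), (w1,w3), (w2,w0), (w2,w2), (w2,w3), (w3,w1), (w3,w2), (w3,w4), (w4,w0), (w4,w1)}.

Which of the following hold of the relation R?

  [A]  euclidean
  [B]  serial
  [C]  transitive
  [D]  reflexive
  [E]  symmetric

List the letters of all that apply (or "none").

B

(A) not euclidean: w0 R w2 and w0 R w4 but not w2 R w4.
(B) serial: every world has an R-successor.
(C) not transitive: w0 R w2 and w2 R w0 but not w0 R w0.
(D) not reflexive: not w0 R w0.
(E) not symmetric: w3 R w4 but not w4 R w3.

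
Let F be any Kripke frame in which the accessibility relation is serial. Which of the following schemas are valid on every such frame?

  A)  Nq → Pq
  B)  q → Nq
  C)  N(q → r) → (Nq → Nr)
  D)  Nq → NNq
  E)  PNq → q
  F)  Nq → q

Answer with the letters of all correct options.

A, C

(A) Nq → Pq is axiom D, which corresponds to seriality. Every such R is serial — valid.
(B) q → Nq (equivalent to ◇p→p) corresponds to R being a subset of the identity. Such an R need not be a subset of the identity, so not valid.
(C) this is just K, valid on every normal frame.
(D) axiom 4: valid iff R is transitive. Such an R need not be transitive — not valid.
(E) PNq → q is the dual of axiom B, which corresponds to symmetry. Such an R need not be symmetric — not valid.
(F) Nq → q (axiom T) characterises the reflexive frames. Such an R need not be reflexive — not valid.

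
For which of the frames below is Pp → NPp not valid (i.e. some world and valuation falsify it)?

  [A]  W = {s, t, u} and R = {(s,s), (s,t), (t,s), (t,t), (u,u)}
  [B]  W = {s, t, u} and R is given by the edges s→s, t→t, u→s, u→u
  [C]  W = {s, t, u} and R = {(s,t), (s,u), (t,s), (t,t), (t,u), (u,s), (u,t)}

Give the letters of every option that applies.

The schema Pp → NPp is axiom 5; it is valid on a frame iff R is euclidean.
(A) R is euclidean (any two R-successors of the same world are R-related), so the schema is valid here.
(B) R is not euclidean (u R s and u R u but not s R u), so the schema fails here.
(C) R is not euclidean (s R u and s R u but not u R u), so the schema fails here.

B, C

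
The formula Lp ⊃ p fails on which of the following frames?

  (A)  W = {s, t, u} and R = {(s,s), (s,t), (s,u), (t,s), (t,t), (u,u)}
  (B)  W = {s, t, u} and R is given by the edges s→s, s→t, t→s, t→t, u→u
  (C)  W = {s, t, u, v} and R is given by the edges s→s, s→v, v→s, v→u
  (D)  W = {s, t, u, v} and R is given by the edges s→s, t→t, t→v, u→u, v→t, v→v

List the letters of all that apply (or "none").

The schema Lp ⊃ p is axiom T; it is valid on a frame iff R is reflexive.
(A) R is reflexive (each world relates to itself), so the schema is valid here.
(B) R is reflexive (each world relates to itself), so the schema is valid here.
(C) R is not reflexive (not t R t), so the schema fails here.
(D) R is reflexive (each world relates to itself), so the schema is valid here.

C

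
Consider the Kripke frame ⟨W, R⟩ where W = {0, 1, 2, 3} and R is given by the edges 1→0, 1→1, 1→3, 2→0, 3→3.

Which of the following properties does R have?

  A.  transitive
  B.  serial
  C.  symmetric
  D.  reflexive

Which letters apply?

A

(A) transitive: R is closed under composition.
(B) not serial: 0 has no R-successor.
(C) not symmetric: 1 R 0 but not 0 R 1.
(D) not reflexive: not 0 R 0.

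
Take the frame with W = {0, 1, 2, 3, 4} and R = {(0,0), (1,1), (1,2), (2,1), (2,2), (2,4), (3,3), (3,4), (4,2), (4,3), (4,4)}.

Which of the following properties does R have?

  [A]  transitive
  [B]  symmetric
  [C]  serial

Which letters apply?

(A) not transitive: 1 R 2 and 2 R 4 but not 1 R 4.
(B) symmetric: every R-edge is matched by its reverse.
(C) serial: every world has an R-successor.

B, C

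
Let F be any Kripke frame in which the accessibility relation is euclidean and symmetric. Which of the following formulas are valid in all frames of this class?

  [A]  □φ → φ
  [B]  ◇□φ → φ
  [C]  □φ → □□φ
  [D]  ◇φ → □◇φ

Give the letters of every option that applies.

A symmetric euclidean relation is transitive (uRv and vRw give vRu by symmetry, then uRw by the euclidean condition, applied at v).
(A) axiom T: valid iff R is reflexive. Such an R need not be reflexive — not valid.
(B) ◇□φ → φ is the dual of axiom B; it is valid on a frame exactly when R is symmetric. Every such R is symmetric, so valid.
(C) □φ → □□φ is axiom 4, which corresponds to transitivity. Every such R is transitive — valid.
(D) ◇φ → □◇φ (axiom 5) characterises the euclidean frames. Every such R is euclidean — valid.

B, C, D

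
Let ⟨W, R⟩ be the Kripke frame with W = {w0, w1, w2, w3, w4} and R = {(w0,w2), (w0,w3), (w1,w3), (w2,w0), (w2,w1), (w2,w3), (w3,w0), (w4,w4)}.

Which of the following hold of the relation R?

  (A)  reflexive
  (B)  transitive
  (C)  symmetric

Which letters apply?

none

(A) not reflexive: not w0 R w0.
(B) not transitive: w0 R w2 and w2 R w0 but not w0 R w0.
(C) not symmetric: w1 R w3 but not w3 R w1.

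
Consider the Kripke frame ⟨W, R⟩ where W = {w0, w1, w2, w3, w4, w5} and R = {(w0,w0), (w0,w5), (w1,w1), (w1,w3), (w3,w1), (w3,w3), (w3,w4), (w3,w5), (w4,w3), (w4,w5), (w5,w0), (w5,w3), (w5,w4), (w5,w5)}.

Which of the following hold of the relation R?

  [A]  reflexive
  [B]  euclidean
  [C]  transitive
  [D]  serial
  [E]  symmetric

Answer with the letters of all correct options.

(A) not reflexive: not w2 R w2.
(B) not euclidean: w3 R w1 and w3 R w4 but not w1 R w4.
(C) not transitive: w0 R w5 and w5 R w3 but not w0 R w3.
(D) not serial: w2 has no R-successor.
(E) symmetric: every R-edge is matched by its reverse.

E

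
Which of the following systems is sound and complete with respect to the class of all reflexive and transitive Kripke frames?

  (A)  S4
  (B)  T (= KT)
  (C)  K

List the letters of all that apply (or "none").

A

(A) S4 is determined by exactly this class.
(B) T (= KT) is determined by the class of reflexive frames.
(C) K is determined by the class of arbitrary frames.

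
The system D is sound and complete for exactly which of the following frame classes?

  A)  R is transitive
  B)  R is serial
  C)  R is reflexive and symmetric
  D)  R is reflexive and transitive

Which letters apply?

(A) this class determines K4, not D.
(B) D is sound and complete for exactly this class.
(C) this class determines B (= KTB), not D.
(D) this class determines S4, not D.

B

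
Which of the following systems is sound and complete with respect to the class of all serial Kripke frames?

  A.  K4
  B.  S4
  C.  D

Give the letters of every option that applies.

C

(A) K4 is determined by the class of transitive frames.
(B) S4 is determined by the class of reflexive and transitive frames.
(C) D is determined by exactly this class.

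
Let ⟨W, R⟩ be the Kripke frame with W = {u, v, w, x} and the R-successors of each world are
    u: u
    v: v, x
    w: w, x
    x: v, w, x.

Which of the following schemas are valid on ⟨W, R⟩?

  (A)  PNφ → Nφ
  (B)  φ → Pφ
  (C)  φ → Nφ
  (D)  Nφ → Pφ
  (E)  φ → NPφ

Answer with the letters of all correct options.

B, D, E

R is reflexive: each world relates to itself.
R is symmetric: every R-edge is matched by its reverse.
R is not euclidean: x R v and x R w but not v R w.
R is serial: every world has an R-successor.
R is not a subset of the identity: v R x with v ≠ x.
(A) PNφ → Nφ is the dual of axiom 5, which corresponds to the euclidean property. R is not euclidean — not valid.
(B) the dual of axiom T: valid iff R is reflexive. R is reflexive — valid.
(C) φ → Nφ (equivalent to ◇p→p) corresponds to R being a subset of the identity. Here R ⊄ identity, so not valid.
(D) Nφ → Pφ is axiom D; it is valid on a frame exactly when R is serial. R is serial, so valid.
(E) φ → NPφ is axiom B, which corresponds to symmetry. R is symmetric — valid.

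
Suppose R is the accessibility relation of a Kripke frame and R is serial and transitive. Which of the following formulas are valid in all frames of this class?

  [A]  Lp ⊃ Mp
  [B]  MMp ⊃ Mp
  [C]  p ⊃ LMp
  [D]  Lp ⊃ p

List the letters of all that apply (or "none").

(A) axiom D: valid iff R is serial. Every such R is serial — valid.
(B) MMp ⊃ Mp is the dual of axiom 4, which corresponds to transitivity. Every such R is transitive — valid.
(C) p ⊃ LMp is axiom B; it is valid on a frame exactly when R is symmetric. Such an R need not be symmetric, so not valid.
(D) Lp ⊃ p is axiom T, which corresponds to reflexivity. Such an R need not be reflexive — not valid.

A, B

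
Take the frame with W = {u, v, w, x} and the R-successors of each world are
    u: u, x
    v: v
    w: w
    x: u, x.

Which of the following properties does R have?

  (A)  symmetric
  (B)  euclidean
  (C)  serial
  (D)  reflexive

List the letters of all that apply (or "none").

(A) symmetric: every R-edge is matched by its reverse.
(B) euclidean: any two R-successors of the same world are R-related.
(C) serial: every world has an R-successor.
(D) reflexive: each world relates to itself.

A, B, C, D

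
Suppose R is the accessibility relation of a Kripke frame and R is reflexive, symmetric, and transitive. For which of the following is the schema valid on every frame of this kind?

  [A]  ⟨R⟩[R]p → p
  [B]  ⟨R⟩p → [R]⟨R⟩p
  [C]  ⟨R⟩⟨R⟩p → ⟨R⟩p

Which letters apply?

A relation that is reflexive, symmetric, and transitive is also euclidean and serial.
(A) ⟨R⟩[R]p → p (the dual of axiom B) characterises the symmetric frames. Every such R is symmetric — valid.
(B) ⟨R⟩p → [R]⟨R⟩p (axiom 5) characterises the euclidean frames. Every such R is euclidean — valid.
(C) ⟨R⟩⟨R⟩p → ⟨R⟩p (the dual of axiom 4) characterises the transitive frames. Every such R is transitive — valid.

A, B, C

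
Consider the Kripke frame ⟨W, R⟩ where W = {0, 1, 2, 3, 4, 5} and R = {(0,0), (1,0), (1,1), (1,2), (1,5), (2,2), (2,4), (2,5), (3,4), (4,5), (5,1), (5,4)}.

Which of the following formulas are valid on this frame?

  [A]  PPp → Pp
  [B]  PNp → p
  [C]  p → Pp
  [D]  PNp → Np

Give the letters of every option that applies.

R is not reflexive: not 3 R 3.
R is not symmetric: 1 R 0 but not 0 R 1.
R is not transitive: 1 R 2 and 2 R 4 but not 1 R 4.
R is not euclidean: 1 R 0 and 1 R 1 but not 0 R 1.
(A) PPp → Pp is the dual of axiom 4; it is valid on a frame exactly when R is transitive. R is not transitive, so not valid.
(B) PNp → p is the dual of axiom B; it is valid on a frame exactly when R is symmetric. R is not symmetric, so not valid.
(C) p → Pp is the dual of axiom T; it is valid on a frame exactly when R is reflexive. R is not reflexive, so not valid.
(D) the dual of axiom 5: valid iff R is euclidean. R is not euclidean — not valid.

none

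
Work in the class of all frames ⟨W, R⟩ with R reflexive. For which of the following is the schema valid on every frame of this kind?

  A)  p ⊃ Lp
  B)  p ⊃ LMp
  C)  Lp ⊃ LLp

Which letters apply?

none

A reflexive relation is serial.
(A) p ⊃ Lp (equivalent to ◇p→p) corresponds to R being a subset of the identity. Such an R need not be a subset of the identity, so not valid.
(B) p ⊃ LMp is axiom B; it is valid on a frame exactly when R is symmetric. Such an R need not be symmetric, so not valid.
(C) Lp ⊃ LLp is axiom 4, which corresponds to transitivity. Such an R need not be transitive — not valid.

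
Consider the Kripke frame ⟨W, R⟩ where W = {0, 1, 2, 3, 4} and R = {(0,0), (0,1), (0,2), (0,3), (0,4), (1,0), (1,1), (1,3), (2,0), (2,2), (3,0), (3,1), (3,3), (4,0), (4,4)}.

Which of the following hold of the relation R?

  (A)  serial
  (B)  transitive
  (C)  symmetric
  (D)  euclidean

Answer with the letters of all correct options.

(A) serial: every world has an R-successor.
(B) not transitive: 1 R 0 and 0 R 2 but not 1 R 2.
(C) symmetric: every R-edge is matched by its reverse.
(D) not euclidean: 0 R 1 and 0 R 2 but not 1 R 2.

A, C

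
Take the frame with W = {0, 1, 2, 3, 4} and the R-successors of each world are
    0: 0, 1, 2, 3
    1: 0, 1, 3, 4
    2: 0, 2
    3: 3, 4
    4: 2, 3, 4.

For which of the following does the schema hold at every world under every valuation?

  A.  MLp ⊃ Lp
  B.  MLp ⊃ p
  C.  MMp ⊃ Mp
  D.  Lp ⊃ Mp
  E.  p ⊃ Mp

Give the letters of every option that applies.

D, E

R is reflexive: each world relates to itself.
R is not symmetric: 0 R 3 but not 3 R 0.
R is not transitive: 0 R 1 and 1 R 4 but not 0 R 4.
R is not euclidean: 0 R 1 and 0 R 2 but not 1 R 2.
R is serial: every world has an R-successor.
(A) MLp ⊃ Lp is the dual of axiom 5, which corresponds to the euclidean property. R is not euclidean — not valid.
(B) the dual of axiom B: valid iff R is symmetric. R is not symmetric — not valid.
(C) MMp ⊃ Mp is the dual of axiom 4, which corresponds to transitivity. R is not transitive — not valid.
(D) Lp ⊃ Mp is axiom D, which corresponds to seriality. R is serial — valid.
(E) p ⊃ Mp (the dual of axiom T) characterises the reflexive frames. R is reflexive — valid.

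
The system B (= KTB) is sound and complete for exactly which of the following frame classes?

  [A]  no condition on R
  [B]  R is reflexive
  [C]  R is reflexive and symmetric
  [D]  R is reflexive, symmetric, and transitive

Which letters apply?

(A) this class determines K, not B (= KTB).
(B) this class determines T (= KT), not B (= KTB).
(C) B (= KTB) is sound and complete for exactly this class.
(D) this class determines S5, not B (= KTB).

C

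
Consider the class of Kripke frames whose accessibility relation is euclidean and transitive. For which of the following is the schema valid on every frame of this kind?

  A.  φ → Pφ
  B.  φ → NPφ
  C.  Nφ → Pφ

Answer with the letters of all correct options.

(A) φ → Pφ (the dual of axiom T) characterises the reflexive frames. Such an R need not be reflexive — not valid.
(B) axiom B: valid iff R is symmetric. Such an R need not be symmetric — not valid.
(C) axiom D: valid iff R is serial. Such an R need not be serial — not valid.

none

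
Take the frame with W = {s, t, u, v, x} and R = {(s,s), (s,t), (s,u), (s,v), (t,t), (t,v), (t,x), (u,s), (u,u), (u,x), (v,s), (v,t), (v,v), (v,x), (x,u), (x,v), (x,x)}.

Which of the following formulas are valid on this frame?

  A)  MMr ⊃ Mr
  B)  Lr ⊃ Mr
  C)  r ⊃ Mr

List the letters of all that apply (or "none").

B, C

R is reflexive: each world relates to itself.
R is not transitive: s R t and t R x but not s R x.
R is serial: every world has an R-successor.
(A) the dual of axiom 4: valid iff R is transitive. R is not transitive — not valid.
(B) Lr ⊃ Mr is axiom D, which corresponds to seriality. R is serial — valid.
(C) the dual of axiom T: valid iff R is reflexive. R is reflexive — valid.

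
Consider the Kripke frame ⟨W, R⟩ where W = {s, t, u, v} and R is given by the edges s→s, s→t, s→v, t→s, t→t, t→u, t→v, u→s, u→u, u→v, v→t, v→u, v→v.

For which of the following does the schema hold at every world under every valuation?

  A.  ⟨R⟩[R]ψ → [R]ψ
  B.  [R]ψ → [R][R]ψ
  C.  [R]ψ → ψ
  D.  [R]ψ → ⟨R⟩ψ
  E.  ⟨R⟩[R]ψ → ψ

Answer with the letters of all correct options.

C, D

R is reflexive: each world relates to itself.
R is not symmetric: s R v but not v R s.
R is not transitive: s R t and t R u but not s R u.
R is not euclidean: s R v and s R s but not v R s.
R is serial: every world has an R-successor.
(A) the dual of axiom 5: valid iff R is euclidean. R is not euclidean — not valid.
(B) [R]ψ → [R][R]ψ (axiom 4) characterises the transitive frames. R is not transitive — not valid.
(C) [R]ψ → ψ is axiom T; it is valid on a frame exactly when R is reflexive. R is reflexive, so valid.
(D) [R]ψ → ⟨R⟩ψ is axiom D; it is valid on a frame exactly when R is serial. R is serial, so valid.
(E) ⟨R⟩[R]ψ → ψ is the dual of axiom B, which corresponds to symmetry. R is not symmetric — not valid.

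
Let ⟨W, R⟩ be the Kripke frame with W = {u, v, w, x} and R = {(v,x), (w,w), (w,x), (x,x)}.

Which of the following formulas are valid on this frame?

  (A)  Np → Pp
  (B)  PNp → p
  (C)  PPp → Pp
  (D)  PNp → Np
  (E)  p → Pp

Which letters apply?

C

R is not reflexive: not u R u.
R is not symmetric: v R x but not x R v.
R is transitive: R is closed under composition.
R is not euclidean: w R x and w R w but not x R w.
R is not serial: u has no R-successor.
(A) Np → Pp is axiom D; it is valid on a frame exactly when R is serial. R is not serial, so not valid.
(B) PNp → p is the dual of axiom B; it is valid on a frame exactly when R is symmetric. R is not symmetric, so not valid.
(C) the dual of axiom 4: valid iff R is transitive. R is transitive — valid.
(D) PNp → Np (the dual of axiom 5) characterises the euclidean frames. R is not euclidean — not valid.
(E) p → Pp (the dual of axiom T) characterises the reflexive frames. R is not reflexive — not valid.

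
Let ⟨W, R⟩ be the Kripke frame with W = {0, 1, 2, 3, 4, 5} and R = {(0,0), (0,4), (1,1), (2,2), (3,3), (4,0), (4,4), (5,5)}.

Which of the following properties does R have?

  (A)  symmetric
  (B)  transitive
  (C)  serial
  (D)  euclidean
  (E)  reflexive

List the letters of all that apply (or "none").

(A) symmetric: every R-edge is matched by its reverse.
(B) transitive: R is closed under composition.
(C) serial: every world has an R-successor.
(D) euclidean: any two R-successors of the same world are R-related.
(E) reflexive: each world relates to itself.

A, B, C, D, E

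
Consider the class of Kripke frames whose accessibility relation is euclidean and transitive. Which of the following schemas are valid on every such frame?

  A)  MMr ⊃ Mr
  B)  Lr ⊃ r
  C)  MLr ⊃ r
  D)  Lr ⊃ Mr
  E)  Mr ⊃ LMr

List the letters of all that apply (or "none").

A, E

(A) MMr ⊃ Mr is the dual of axiom 4, which corresponds to transitivity. Every such R is transitive — valid.
(B) Lr ⊃ r is axiom T, which corresponds to reflexivity. Such an R need not be reflexive — not valid.
(C) MLr ⊃ r is the dual of axiom B; it is valid on a frame exactly when R is symmetric. Such an R need not be symmetric, so not valid.
(D) Lr ⊃ Mr is axiom D, which corresponds to seriality. Such an R need not be serial — not valid.
(E) axiom 5: valid iff R is euclidean. Every such R is euclidean — valid.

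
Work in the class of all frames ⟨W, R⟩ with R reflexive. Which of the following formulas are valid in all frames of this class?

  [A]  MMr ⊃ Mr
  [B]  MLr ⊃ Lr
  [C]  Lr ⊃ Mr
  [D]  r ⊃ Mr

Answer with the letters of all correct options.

A reflexive relation is serial.
(A) MMr ⊃ Mr is the dual of axiom 4, which corresponds to transitivity. Such an R need not be transitive — not valid.
(B) MLr ⊃ Lr is the dual of axiom 5, which corresponds to the euclidean property. Such an R need not be euclidean — not valid.
(C) Lr ⊃ Mr is axiom D, which corresponds to seriality. Every such R is serial — valid.
(D) the dual of axiom T: valid iff R is reflexive. Every such R is reflexive — valid.

C, D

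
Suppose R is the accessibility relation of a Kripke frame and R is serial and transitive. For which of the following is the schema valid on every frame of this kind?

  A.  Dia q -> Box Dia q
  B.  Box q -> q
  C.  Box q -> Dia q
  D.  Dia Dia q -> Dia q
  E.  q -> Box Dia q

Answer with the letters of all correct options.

C, D

(A) Dia q -> Box Dia q (axiom 5) characterises the euclidean frames. Such an R need not be euclidean — not valid.
(B) Box q -> q is axiom T; it is valid on a frame exactly when R is reflexive. Such an R need not be reflexive, so not valid.
(C) Box q -> Dia q is axiom D; it is valid on a frame exactly when R is serial. Every such R is serial, so valid.
(D) the dual of axiom 4: valid iff R is transitive. Every such R is transitive — valid.
(E) q -> Box Dia q is axiom B, which corresponds to symmetry. Such an R need not be symmetric — not valid.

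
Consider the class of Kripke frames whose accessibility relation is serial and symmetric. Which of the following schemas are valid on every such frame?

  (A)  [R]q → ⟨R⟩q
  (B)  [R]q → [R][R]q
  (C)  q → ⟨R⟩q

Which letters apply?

A

(A) [R]q → ⟨R⟩q (axiom D) characterises the serial frames. Every such R is serial — valid.
(B) [R]q → [R][R]q is axiom 4, which corresponds to transitivity. Such an R need not be transitive — not valid.
(C) q → ⟨R⟩q (the dual of axiom T) characterises the reflexive frames. Such an R need not be reflexive — not valid.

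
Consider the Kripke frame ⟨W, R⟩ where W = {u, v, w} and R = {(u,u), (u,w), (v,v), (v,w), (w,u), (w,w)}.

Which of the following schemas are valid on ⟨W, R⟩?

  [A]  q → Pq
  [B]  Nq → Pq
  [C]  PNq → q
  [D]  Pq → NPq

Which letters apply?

A, B

R is reflexive: each world relates to itself.
R is not symmetric: v R w but not w R v.
R is not euclidean: v R w and v R v but not w R v.
R is serial: every world has an R-successor.
(A) the dual of axiom T: valid iff R is reflexive. R is reflexive — valid.
(B) Nq → Pq is axiom D, which corresponds to seriality. R is serial — valid.
(C) PNq → q (the dual of axiom B) characterises the symmetric frames. R is not symmetric — not valid.
(D) Pq → NPq is axiom 5, which corresponds to the euclidean property. R is not euclidean — not valid.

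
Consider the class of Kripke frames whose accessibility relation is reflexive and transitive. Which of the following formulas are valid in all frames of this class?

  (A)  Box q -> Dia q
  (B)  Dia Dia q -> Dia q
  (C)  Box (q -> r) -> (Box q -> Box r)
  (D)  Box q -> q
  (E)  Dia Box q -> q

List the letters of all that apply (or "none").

A, B, C, D

Reflexive relations are serial.
(A) Box q -> Dia q is axiom D, which corresponds to seriality. Every such R is serial — valid.
(B) the dual of axiom 4: valid iff R is transitive. Every such R is transitive — valid.
(C) this is just K, valid on every normal frame.
(D) Box q -> q is axiom T; it is valid on a frame exactly when R is reflexive. Every such R is reflexive, so valid.
(E) Dia Box q -> q is the dual of axiom B, which corresponds to symmetry. Such an R need not be symmetric — not valid.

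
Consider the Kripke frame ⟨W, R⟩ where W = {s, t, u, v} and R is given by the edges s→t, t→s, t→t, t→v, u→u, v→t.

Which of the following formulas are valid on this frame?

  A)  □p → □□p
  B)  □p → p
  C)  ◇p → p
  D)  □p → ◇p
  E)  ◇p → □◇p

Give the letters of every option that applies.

R is not reflexive: not s R s.
R is not transitive: s R t and t R s but not s R s.
R is not euclidean: t R s and t R v but not s R v.
R is serial: every world has an R-successor.
R is not a subset of the identity: s R t with s ≠ t.
(A) □p → □□p is axiom 4; it is valid on a frame exactly when R is transitive. R is not transitive, so not valid.
(B) □p → p is axiom T, which corresponds to reflexivity. R is not reflexive — not valid.
(C) ◇p → p (the converse of T) corresponds to R being a subset of the identity. Here R ⊄ identity, so not valid.
(D) □p → ◇p is axiom D; it is valid on a frame exactly when R is serial. R is serial, so valid.
(E) ◇p → □◇p (axiom 5) characterises the euclidean frames. R is not euclidean — not valid.

D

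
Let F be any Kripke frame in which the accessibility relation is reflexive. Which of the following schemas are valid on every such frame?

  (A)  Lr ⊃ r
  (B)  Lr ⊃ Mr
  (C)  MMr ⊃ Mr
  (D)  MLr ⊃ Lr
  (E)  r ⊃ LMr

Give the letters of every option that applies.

A, B

A reflexive relation is serial.
(A) Lr ⊃ r (axiom T) characterises the reflexive frames. Every such R is reflexive — valid.
(B) Lr ⊃ Mr is axiom D; it is valid on a frame exactly when R is serial. Every such R is serial, so valid.
(C) the dual of axiom 4: valid iff R is transitive. Such an R need not be transitive — not valid.
(D) MLr ⊃ Lr is the dual of axiom 5; it is valid on a frame exactly when R is euclidean. Such an R need not be euclidean, so not valid.
(E) r ⊃ LMr is axiom B, which corresponds to symmetry. Such an R need not be symmetric — not valid.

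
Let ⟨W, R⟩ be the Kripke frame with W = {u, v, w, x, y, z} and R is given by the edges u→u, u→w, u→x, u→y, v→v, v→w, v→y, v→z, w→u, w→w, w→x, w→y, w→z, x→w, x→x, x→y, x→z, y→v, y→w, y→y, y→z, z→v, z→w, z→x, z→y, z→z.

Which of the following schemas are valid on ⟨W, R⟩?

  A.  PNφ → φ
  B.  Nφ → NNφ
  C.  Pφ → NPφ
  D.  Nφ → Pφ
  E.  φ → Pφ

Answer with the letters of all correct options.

R is reflexive: each world relates to itself.
R is not symmetric: u R x but not x R u.
R is not transitive: u R w and w R z but not u R z.
R is not euclidean: u R x and u R u but not x R u.
R is serial: every world has an R-successor.
(A) PNφ → φ (the dual of axiom B) characterises the symmetric frames. R is not symmetric — not valid.
(B) Nφ → NNφ is axiom 4, which corresponds to transitivity. R is not transitive — not valid.
(C) axiom 5: valid iff R is euclidean. R is not euclidean — not valid.
(D) Nφ → Pφ (axiom D) characterises the serial frames. R is serial — valid.
(E) φ → Pφ (the dual of axiom T) characterises the reflexive frames. R is reflexive — valid.

D, E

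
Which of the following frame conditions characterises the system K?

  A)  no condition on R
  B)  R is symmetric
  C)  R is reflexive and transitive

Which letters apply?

(A) K is sound and complete for exactly this class.
(B) this class determines KB, not K.
(C) this class determines S4, not K.

A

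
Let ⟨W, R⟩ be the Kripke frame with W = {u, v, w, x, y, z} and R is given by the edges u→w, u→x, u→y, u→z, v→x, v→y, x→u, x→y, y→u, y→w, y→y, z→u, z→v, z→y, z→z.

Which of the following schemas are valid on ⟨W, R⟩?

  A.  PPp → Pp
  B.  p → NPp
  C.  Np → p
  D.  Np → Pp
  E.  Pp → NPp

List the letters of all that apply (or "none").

none

R is not reflexive: not u R u.
R is not symmetric: u R w but not w R u.
R is not transitive: u R x and x R u but not u R u.
R is not euclidean: u R w and u R x but not w R x.
R is not serial: w has no R-successor.
(A) PPp → Pp (the dual of axiom 4) characterises the transitive frames. R is not transitive — not valid.
(B) p → NPp is axiom B, which corresponds to symmetry. R is not symmetric — not valid.
(C) axiom T: valid iff R is reflexive. R is not reflexive — not valid.
(D) Np → Pp (axiom D) characterises the serial frames. R is not serial — not valid.
(E) Pp → NPp (axiom 5) characterises the euclidean frames. R is not euclidean — not valid.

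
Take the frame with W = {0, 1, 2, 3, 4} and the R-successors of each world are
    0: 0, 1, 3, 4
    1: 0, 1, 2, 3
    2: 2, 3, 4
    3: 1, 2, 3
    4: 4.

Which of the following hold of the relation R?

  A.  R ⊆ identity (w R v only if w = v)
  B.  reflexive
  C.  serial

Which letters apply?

B, C

(A) not ⊆ identity: 0 R 1 with 0 ≠ 1.
(B) reflexive: each world relates to itself.
(C) serial: every world has an R-successor.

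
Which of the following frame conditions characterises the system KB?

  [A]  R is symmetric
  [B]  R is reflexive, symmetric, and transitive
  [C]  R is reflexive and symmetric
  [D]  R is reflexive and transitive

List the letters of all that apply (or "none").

A

(A) KB is sound and complete for exactly this class.
(B) this class determines S5, not KB.
(C) this class determines B (= KTB), not KB.
(D) this class determines S4, not KB.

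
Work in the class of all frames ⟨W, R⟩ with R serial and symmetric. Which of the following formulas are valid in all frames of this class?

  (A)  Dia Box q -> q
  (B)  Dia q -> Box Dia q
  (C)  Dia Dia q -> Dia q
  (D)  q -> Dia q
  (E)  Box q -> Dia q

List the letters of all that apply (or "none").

(A) Dia Box q -> q is the dual of axiom B; it is valid on a frame exactly when R is symmetric. Every such R is symmetric, so valid.
(B) Dia q -> Box Dia q is axiom 5, which corresponds to the euclidean property. Such an R need not be euclidean — not valid.
(C) Dia Dia q -> Dia q (the dual of axiom 4) characterises the transitive frames. Such an R need not be transitive — not valid.
(D) the dual of axiom T: valid iff R is reflexive. Such an R need not be reflexive — not valid.
(E) Box q -> Dia q is axiom D, which corresponds to seriality. Every such R is serial — valid.

A, E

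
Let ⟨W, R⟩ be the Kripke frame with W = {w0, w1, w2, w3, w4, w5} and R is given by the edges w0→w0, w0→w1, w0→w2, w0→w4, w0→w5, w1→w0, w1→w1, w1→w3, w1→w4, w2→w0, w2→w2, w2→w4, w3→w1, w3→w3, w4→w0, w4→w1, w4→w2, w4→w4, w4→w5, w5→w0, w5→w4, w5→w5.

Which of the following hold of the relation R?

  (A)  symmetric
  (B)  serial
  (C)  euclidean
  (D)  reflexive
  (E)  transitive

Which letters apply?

(A) symmetric: every R-edge is matched by its reverse.
(B) serial: every world has an R-successor.
(C) not euclidean: w0 R w1 and w0 R w2 but not w1 R w2.
(D) reflexive: each world relates to itself.
(E) not transitive: w0 R w1 and w1 R w3 but not w0 R w3.

A, B, D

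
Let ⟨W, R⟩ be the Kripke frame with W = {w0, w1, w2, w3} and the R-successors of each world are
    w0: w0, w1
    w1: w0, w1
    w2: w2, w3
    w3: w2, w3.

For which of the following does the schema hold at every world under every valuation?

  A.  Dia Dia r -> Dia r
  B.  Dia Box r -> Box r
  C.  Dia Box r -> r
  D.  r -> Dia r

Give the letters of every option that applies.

R is reflexive: each world relates to itself.
R is symmetric: every R-edge is matched by its reverse.
R is transitive: R is closed under composition.
R is euclidean: any two R-successors of the same world are R-related.
(A) Dia Dia r -> Dia r is the dual of axiom 4, which corresponds to transitivity. R is transitive — valid.
(B) the dual of axiom 5: valid iff R is euclidean. R is euclidean — valid.
(C) the dual of axiom B: valid iff R is symmetric. R is symmetric — valid.
(D) the dual of axiom T: valid iff R is reflexive. R is reflexive — valid.

A, B, C, D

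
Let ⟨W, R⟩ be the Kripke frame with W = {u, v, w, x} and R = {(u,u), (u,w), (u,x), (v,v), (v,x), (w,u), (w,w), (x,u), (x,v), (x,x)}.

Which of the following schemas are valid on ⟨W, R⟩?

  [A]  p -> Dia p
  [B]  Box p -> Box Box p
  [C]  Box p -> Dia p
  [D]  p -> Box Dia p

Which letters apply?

R is reflexive: each world relates to itself.
R is symmetric: every R-edge is matched by its reverse.
R is not transitive: u R x and x R v but not u R v.
R is serial: every world has an R-successor.
(A) p -> Dia p is the dual of axiom T, which corresponds to reflexivity. R is reflexive — valid.
(B) Box p -> Box Box p (axiom 4) characterises the transitive frames. R is not transitive — not valid.
(C) Box p -> Dia p is axiom D; it is valid on a frame exactly when R is serial. R is serial, so valid.
(D) p -> Box Dia p (axiom B) characterises the symmetric frames. R is symmetric — valid.

A, C, D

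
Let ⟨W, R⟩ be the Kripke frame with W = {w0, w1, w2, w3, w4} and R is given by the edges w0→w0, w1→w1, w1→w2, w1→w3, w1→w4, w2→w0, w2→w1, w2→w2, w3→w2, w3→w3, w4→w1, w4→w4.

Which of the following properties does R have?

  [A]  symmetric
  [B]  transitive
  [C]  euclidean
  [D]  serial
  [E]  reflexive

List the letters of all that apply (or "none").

D, E

(A) not symmetric: w1 R w3 but not w3 R w1.
(B) not transitive: w1 R w2 and w2 R w0 but not w1 R w0.
(C) not euclidean: w1 R w2 and w1 R w3 but not w2 R w3.
(D) serial: every world has an R-successor.
(E) reflexive: each world relates to itself.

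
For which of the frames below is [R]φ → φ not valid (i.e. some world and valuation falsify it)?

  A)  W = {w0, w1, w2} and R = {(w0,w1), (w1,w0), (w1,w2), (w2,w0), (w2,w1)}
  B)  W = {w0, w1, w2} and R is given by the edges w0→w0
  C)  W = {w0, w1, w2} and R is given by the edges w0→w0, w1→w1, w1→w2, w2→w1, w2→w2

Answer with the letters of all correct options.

A, B

The schema [R]φ → φ is axiom T; it is valid on a frame iff R is reflexive.
(A) R is not reflexive (not w0 R w0), so the schema fails here.
(B) R is not reflexive (not w1 R w1), so the schema fails here.
(C) R is reflexive (each world relates to itself), so the schema is valid here.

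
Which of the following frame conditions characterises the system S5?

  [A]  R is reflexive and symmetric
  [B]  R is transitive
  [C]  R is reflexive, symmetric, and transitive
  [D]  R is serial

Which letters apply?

(A) this class determines B (= KTB), not S5.
(B) this class determines K4, not S5.
(C) S5 is sound and complete for exactly this class.
(D) this class determines D, not S5.

C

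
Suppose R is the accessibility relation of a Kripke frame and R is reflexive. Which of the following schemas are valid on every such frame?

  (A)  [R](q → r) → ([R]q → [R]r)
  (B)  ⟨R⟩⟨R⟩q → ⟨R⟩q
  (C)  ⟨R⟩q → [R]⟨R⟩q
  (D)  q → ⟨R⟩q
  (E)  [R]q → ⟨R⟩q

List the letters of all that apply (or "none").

A reflexive relation is serial.
(A) [R](q → r) → ([R]q → [R]r) is the K axiom; it holds on all frames — valid.
(B) ⟨R⟩⟨R⟩q → ⟨R⟩q is the dual of axiom 4, which corresponds to transitivity. Such an R need not be transitive — not valid.
(C) ⟨R⟩q → [R]⟨R⟩q (axiom 5) characterises the euclidean frames. Such an R need not be euclidean — not valid.
(D) the dual of axiom T: valid iff R is reflexive. Every such R is reflexive — valid.
(E) [R]q → ⟨R⟩q is axiom D; it is valid on a frame exactly when R is serial. Every such R is serial, so valid.

A, D, E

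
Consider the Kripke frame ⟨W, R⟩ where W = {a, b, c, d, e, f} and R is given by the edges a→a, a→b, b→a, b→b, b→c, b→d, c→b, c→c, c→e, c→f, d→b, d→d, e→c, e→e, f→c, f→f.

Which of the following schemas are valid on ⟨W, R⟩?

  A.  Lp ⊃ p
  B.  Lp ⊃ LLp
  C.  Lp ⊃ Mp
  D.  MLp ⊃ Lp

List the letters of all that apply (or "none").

R is reflexive: each world relates to itself.
R is not transitive: a R b and b R c but not a R c.
R is not euclidean: b R a and b R c but not a R c.
R is serial: every world has an R-successor.
(A) Lp ⊃ p (axiom T) characterises the reflexive frames. R is reflexive — valid.
(B) Lp ⊃ LLp (axiom 4) characterises the transitive frames. R is not transitive — not valid.
(C) axiom D: valid iff R is serial. R is serial — valid.
(D) MLp ⊃ Lp is the dual of axiom 5; it is valid on a frame exactly when R is euclidean. R is not euclidean, so not valid.

A, C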